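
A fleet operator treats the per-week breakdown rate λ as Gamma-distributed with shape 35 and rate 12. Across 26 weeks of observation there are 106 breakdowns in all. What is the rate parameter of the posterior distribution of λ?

38

Total count 106 over total exposure 26 weeks.
By Gamma–Poisson conjugacy, the posterior is Gamma(α + Σx, β + Σt) = Gamma(35 + 106, 12 + 26) = Gamma(141, 38).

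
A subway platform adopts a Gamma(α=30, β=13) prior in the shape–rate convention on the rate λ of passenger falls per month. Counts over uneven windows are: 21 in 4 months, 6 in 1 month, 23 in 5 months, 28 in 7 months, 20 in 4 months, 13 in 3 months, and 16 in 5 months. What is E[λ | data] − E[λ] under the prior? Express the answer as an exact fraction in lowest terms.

Total count: 21 + 6 + 23 + 28 + 20 + 13 + 16 = 127.
Total exposure: 4 + 1 + 5 + 7 + 4 + 3 + 5 = 29 months.
Gamma(α, β) with Poisson data over total exposure Σt gives posterior Gamma(α+Σx, β+Σt) = Gamma(157, 42).
Posterior mean = 157/42 = 157/42; prior mean = 30/13 = 30/13. Difference = 157/42 − 30/13 = 781/546.

781/546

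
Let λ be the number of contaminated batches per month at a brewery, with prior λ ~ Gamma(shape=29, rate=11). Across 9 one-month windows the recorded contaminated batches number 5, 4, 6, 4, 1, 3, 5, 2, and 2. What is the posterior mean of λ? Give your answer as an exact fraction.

61/20

Total count: 5 + 4 + 6 + 4 + 1 + 3 + 5 + 2 + 2 = 32.
Total exposure: 9 months.
Posterior: α' = 29 + 32 = 61, β' = 11 + 9 = 20.
Posterior mean = α'/β' = 61/20.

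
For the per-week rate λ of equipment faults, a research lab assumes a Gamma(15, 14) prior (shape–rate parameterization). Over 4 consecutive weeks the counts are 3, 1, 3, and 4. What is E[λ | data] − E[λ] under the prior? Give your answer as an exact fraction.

Total count: 3 + 1 + 3 + 4 = 11.
Total exposure: 4 weeks.
By Gamma–Poisson conjugacy, the posterior is Gamma(α + Σx, β + Σt) = Gamma(15 + 11, 14 + 4) = Gamma(26, 18).
Posterior mean = 26/18 = 13/9; prior mean = 15/14 = 15/14. Difference = 13/9 − 15/14 = 47/126.

47/126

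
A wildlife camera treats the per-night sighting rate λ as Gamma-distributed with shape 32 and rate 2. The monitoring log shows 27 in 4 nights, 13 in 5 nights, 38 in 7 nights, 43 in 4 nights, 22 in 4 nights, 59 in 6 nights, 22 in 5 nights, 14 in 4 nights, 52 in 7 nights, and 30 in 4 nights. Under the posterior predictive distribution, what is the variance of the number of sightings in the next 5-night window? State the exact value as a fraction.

Total count: 27 + 13 + 38 + 43 + 22 + 59 + 22 + 14 + 52 + 30 = 320.
Total exposure: 4 + 5 + 7 + 4 + 4 + 6 + 5 + 4 + 7 + 4 = 50 nights.
The Gamma prior is conjugate for the Poisson rate, so λ | data ~ Gamma(32+320, 2+50) = Gamma(352, 52).
The posterior predictive for a window of length T is Negative Binomial with variance T·α'·(β'+T)/β'² = 5·352·57/2704 = 6270/169.

6270/169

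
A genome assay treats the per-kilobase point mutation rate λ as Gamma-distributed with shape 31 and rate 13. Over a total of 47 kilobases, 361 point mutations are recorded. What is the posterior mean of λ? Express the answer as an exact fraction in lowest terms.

98/15

Total count 361 over total exposure 47 kilobases.
Gamma(α, β) with Poisson data over total exposure Σt gives posterior Gamma(α+Σx, β+Σt) = Gamma(392, 60).
Posterior mean = α'/β' = 392/60 = 98/15.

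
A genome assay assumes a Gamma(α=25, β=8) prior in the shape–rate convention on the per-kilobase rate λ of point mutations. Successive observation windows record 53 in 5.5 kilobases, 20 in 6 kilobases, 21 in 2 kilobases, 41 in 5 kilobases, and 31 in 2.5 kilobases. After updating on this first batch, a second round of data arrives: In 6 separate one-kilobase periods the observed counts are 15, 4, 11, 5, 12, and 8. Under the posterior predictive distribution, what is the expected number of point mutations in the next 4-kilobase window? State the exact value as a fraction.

Total count: 53 + 20 + 21 + 41 + 31 = 166.
Total exposure: 5.5 + 6 + 2 + 5 + 2.5 = 21 kilobases.
After the first batch: Gamma(25 + 166, 8 + 21) = Gamma(191, 29).
Total count: 15 + 4 + 11 + 5 + 12 + 8 = 55.
Total exposure: 6 kilobases.
After the second batch: Gamma(191 + 55, 29 + 6) = Gamma(246, 35).
Predictive mean over a 4-kilobase window = T·E[λ|data] = 4·246/35 = 984/35.

984/35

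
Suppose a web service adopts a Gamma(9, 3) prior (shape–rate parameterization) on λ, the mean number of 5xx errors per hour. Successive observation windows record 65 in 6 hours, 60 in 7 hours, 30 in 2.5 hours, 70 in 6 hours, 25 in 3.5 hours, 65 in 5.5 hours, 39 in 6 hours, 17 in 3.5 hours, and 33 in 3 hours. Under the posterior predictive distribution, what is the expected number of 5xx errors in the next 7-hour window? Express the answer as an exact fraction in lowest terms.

Total count: 65 + 60 + 30 + 70 + 25 + 65 + 39 + 17 + 33 = 404.
Total exposure: 6 + 7 + 2.5 + 6 + 3.5 + 5.5 + 6 + 3.5 + 3 = 43 hours.
The Gamma prior is conjugate for the Poisson rate, so λ | data ~ Gamma(9+404, 3+43) = Gamma(413, 46).
Predictive mean over a 7-hour window = T·E[λ|data] = 7·413/46 = 2891/46.

2891/46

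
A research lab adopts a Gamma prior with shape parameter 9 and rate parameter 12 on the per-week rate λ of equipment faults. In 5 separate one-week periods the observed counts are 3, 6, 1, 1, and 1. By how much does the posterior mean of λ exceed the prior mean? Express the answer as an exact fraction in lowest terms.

Total count: 3 + 6 + 1 + 1 + 1 = 12.
Total exposure: 5 weeks.
Posterior: α' = 9 + 12 = 21, β' = 12 + 5 = 17.
Posterior mean = 21/17 = 21/17; prior mean = 9/12 = 3/4. Difference = 21/17 − 3/4 = 33/68.

33/68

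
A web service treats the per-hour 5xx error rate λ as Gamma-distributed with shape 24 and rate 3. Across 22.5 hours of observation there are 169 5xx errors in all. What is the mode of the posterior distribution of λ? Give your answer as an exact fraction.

Total count 169 over total exposure 22.5 hours.
The Gamma prior is conjugate for the Poisson rate, so λ | data ~ Gamma(24+169, 3+22.5) = Gamma(193, 51/2).
Posterior mode = (α'−1)/β' = 192/(51/2) = 128/17.

128/17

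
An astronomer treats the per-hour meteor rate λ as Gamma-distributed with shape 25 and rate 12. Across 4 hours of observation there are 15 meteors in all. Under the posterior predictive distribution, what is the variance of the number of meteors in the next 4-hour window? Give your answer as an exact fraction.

25/2

Total count 15 over total exposure 4 hours.
Conjugate update: add total count to the shape and total exposure to the rate, giving Gamma(40, 16).
The posterior predictive for a window of length T is Negative Binomial with variance T·α'·(β'+T)/β'² = 4·40·20/256 = 25/2.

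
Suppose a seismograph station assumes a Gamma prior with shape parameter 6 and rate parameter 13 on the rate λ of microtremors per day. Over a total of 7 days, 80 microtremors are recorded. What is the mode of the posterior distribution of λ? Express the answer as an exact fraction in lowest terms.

17/4

Total count 80 over total exposure 7 days.
The Gamma prior is conjugate for the Poisson rate, so λ | data ~ Gamma(6+80, 13+7) = Gamma(86, 20).
Posterior mode = (α'−1)/β' = 85/20 = 17/4.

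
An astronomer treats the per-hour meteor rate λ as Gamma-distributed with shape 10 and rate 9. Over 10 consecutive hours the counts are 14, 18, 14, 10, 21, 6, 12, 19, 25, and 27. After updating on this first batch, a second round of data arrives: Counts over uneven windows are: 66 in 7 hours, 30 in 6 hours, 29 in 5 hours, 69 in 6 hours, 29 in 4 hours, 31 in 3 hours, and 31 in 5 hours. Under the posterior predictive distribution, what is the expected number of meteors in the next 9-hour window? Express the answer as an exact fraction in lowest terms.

4149/55

Total count: 14 + 18 + 14 + 10 + 21 + 6 + 12 + 19 + 25 + 27 = 166.
Total exposure: 10 hours.
After the first batch: Gamma(10 + 166, 9 + 10) = Gamma(176, 19).
Total count: 66 + 30 + 29 + 69 + 29 + 31 + 31 = 285.
Total exposure: 7 + 6 + 5 + 6 + 4 + 3 + 5 = 36 hours.
After the second batch: Gamma(176 + 285, 19 + 36) = Gamma(461, 55).
Predictive mean over a 9-hour window = T·E[λ|data] = 9·461/55 = 4149/55.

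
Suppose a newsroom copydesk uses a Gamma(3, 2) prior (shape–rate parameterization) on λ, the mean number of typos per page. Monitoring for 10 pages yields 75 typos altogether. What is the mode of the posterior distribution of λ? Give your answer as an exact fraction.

77/12

Total count 75 over total exposure 10 pages.
Conjugate update: add total count to the shape and total exposure to the rate, giving Gamma(78, 12).
Posterior mode = (α'−1)/β' = 77/12.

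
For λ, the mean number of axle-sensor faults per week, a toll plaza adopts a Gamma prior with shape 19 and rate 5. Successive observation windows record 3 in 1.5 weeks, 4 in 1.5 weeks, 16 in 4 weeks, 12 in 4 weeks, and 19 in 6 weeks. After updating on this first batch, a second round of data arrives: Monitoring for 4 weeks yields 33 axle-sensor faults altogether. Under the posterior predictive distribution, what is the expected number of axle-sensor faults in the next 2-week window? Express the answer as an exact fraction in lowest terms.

Total count: 3 + 4 + 16 + 12 + 19 = 54.
Total exposure: 1.5 + 1.5 + 4 + 4 + 6 = 17 weeks.
After the first batch: Gamma(19 + 54, 5 + 17) = Gamma(73, 22).
Total count 33 over total exposure 4 weeks.
After the second batch: Gamma(73 + 33, 22 + 4) = Gamma(106, 26).
Predictive mean over a 2-week window = T·E[λ|data] = 2·106/26 = 106/13.

106/13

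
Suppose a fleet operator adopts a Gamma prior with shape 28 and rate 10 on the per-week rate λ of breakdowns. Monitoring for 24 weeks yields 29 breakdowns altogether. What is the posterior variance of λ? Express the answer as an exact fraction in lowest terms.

57/1156

Total count 29 over total exposure 24 weeks.
Gamma(α, β) with Poisson data over total exposure Σt gives posterior Gamma(α+Σx, β+Σt) = Gamma(57, 34).
Posterior variance = α'/β'² = 57/1156.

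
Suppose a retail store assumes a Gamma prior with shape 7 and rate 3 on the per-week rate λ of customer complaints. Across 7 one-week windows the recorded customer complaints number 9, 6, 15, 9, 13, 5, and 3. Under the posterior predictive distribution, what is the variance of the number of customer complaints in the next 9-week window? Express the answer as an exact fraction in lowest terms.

Total count: 9 + 6 + 15 + 9 + 13 + 5 + 3 = 60.
Total exposure: 7 weeks.
Posterior: α' = 7 + 60 = 67, β' = 3 + 7 = 10.
The posterior predictive for a window of length T is Negative Binomial with variance T·α'·(β'+T)/β'² = 9·67·19/100 = 11457/100.

11457/100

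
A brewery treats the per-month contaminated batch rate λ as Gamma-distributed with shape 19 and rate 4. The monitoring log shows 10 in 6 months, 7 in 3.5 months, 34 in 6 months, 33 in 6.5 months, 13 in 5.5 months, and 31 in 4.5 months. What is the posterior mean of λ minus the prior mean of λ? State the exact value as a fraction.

-2/3

Total count: 10 + 7 + 34 + 33 + 13 + 31 = 128.
Total exposure: 6 + 3.5 + 6 + 6.5 + 5.5 + 4.5 = 32 months.
The Gamma prior is conjugate for the Poisson rate, so λ | data ~ Gamma(19+128, 4+32) = Gamma(147, 36).
Posterior mean = 147/36 = 49/12; prior mean = 19/4 = 19/4. Difference = 49/12 − 19/4 = -2/3.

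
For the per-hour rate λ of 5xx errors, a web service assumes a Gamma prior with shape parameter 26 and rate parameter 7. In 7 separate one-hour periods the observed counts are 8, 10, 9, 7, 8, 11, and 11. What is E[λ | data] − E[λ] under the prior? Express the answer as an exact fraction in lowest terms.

19/7

Total count: 8 + 10 + 9 + 7 + 8 + 11 + 11 = 64.
Total exposure: 7 hours.
Conjugate update: add total count to the shape and total exposure to the rate, giving Gamma(90, 14).
Posterior mean = 90/14 = 45/7; prior mean = 26/7 = 26/7. Difference = 45/7 − 26/7 = 19/7.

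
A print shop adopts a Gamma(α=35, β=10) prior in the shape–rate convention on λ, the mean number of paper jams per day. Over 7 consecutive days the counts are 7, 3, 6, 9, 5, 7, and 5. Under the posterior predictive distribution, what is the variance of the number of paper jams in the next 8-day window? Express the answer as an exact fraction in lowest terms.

15400/289

Total count: 7 + 3 + 6 + 9 + 5 + 7 + 5 = 42.
Total exposure: 7 days.
Posterior: α' = 35 + 42 = 77, β' = 10 + 7 = 17.
The posterior predictive for a window of length T is Negative Binomial with variance T·α'·(β'+T)/β'² = 8·77·25/289 = 15400/289.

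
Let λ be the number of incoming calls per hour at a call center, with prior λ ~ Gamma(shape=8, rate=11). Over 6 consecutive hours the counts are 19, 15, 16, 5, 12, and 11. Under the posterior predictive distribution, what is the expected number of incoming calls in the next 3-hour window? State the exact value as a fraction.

258/17

Total count: 19 + 15 + 16 + 5 + 12 + 11 = 78.
Total exposure: 6 hours.
The Gamma prior is conjugate for the Poisson rate, so λ | data ~ Gamma(8+78, 11+6) = Gamma(86, 17).
Predictive mean over a 3-hour window = T·E[λ|data] = 3·86/17 = 258/17.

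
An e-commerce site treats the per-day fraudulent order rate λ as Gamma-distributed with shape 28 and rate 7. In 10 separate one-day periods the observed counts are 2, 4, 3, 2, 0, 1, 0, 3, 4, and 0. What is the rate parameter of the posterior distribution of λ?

17

Total count: 2 + 4 + 3 + 2 + 0 + 1 + 0 + 3 + 4 + 0 = 19.
Total exposure: 10 days.
Conjugate update: add total count to the shape and total exposure to the rate, giving Gamma(47, 17).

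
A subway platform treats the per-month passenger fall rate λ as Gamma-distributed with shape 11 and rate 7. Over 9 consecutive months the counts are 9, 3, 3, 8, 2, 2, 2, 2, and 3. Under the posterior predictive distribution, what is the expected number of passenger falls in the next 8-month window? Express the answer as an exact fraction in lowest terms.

Total count: 9 + 3 + 3 + 8 + 2 + 2 + 2 + 2 + 3 = 34.
Total exposure: 9 months.
Conjugate update: add total count to the shape and total exposure to the rate, giving Gamma(45, 16).
Predictive mean over an 8-month window = T·E[λ|data] = 8·45/16 = 45/2.

45/2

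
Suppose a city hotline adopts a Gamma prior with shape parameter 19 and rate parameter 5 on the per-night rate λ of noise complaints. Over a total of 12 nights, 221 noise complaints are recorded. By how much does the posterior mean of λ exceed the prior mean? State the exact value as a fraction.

877/85

Total count 221 over total exposure 12 nights.
Posterior: α' = 19 + 221 = 240, β' = 5 + 12 = 17.
Posterior mean = 240/17 = 240/17; prior mean = 19/5 = 19/5. Difference = 240/17 − 19/5 = 877/85.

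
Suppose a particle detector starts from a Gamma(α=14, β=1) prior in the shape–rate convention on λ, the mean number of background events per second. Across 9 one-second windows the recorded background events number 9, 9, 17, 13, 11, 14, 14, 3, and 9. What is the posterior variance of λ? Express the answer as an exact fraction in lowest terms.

Total count: 9 + 9 + 17 + 13 + 11 + 14 + 14 + 3 + 9 = 99.
Total exposure: 9 seconds.
By Gamma–Poisson conjugacy, the posterior is Gamma(α + Σx, β + Σt) = Gamma(14 + 99, 1 + 9) = Gamma(113, 10).
Posterior variance = α'/β'² = 113/100.

113/100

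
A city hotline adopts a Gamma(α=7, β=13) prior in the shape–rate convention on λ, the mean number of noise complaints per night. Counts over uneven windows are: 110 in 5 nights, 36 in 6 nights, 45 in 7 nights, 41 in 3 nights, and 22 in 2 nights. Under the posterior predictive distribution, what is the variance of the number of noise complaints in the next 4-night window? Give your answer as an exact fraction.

Total count: 110 + 36 + 45 + 41 + 22 = 254.
Total exposure: 5 + 6 + 7 + 3 + 2 = 23 nights.
By Gamma–Poisson conjugacy, the posterior is Gamma(α + Σx, β + Σt) = Gamma(7 + 254, 13 + 23) = Gamma(261, 36).
The posterior predictive for a window of length T is Negative Binomial with variance T·α'·(β'+T)/β'² = 4·261·40/1296 = 290/9.

290/9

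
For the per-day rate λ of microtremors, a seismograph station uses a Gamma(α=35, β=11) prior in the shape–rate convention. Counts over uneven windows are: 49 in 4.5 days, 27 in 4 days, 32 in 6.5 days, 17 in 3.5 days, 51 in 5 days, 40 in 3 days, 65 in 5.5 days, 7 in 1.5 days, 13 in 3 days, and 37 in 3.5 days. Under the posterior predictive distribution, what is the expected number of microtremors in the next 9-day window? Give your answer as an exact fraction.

Total count: 49 + 27 + 32 + 17 + 51 + 40 + 65 + 7 + 13 + 37 = 338.
Total exposure: 4.5 + 4 + 6.5 + 3.5 + 5 + 3 + 5.5 + 1.5 + 3 + 3.5 = 40 days.
Posterior: α' = 35 + 338 = 373, β' = 11 + 40 = 51.
Predictive mean over a 9-day window = T·E[λ|data] = 9·373/51 = 1119/17.

1119/17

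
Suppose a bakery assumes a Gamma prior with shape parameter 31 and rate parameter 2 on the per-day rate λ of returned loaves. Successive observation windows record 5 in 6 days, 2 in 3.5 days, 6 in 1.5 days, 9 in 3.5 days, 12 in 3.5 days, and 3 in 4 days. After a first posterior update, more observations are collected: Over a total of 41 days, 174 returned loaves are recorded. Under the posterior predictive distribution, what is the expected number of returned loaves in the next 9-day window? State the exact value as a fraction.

Total count: 5 + 2 + 6 + 9 + 12 + 3 = 37.
Total exposure: 6 + 3.5 + 1.5 + 3.5 + 3.5 + 4 = 22 days.
After the first batch: Gamma(31 + 37, 2 + 22) = Gamma(68, 24).
Total count 174 over total exposure 41 days.
After the second batch: Gamma(68 + 174, 24 + 41) = Gamma(242, 65).
Predictive mean over a 9-day window = T·E[λ|data] = 9·242/65 = 2178/65.

2178/65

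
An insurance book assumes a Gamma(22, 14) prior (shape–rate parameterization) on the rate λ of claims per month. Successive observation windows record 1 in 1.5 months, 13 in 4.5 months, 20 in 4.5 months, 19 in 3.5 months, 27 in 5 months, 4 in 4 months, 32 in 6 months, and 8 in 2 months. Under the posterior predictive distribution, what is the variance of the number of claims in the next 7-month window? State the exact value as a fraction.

53144/2025

Total count: 1 + 13 + 20 + 19 + 27 + 4 + 32 + 8 = 124.
Total exposure: 1.5 + 4.5 + 4.5 + 3.5 + 5 + 4 + 6 + 2 = 31 months.
Gamma(α, β) with Poisson data over total exposure Σt gives posterior Gamma(α+Σx, β+Σt) = Gamma(146, 45).
The posterior predictive for a window of length T is Negative Binomial with variance T·α'·(β'+T)/β'² = 7·146·52/2025 = 53144/2025.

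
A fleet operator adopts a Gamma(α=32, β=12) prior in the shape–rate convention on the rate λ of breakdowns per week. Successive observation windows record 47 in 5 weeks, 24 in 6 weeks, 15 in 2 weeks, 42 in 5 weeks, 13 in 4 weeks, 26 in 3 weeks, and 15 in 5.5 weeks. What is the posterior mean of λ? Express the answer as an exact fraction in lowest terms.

428/85

Total count: 47 + 24 + 15 + 42 + 13 + 26 + 15 = 182.
Total exposure: 5 + 6 + 2 + 5 + 4 + 3 + 5.5 = 30.5 weeks.
Conjugate update: add total count to the shape and total exposure to the rate, giving Gamma(214, 85/2).
Posterior mean = α'/β' = 214/(85/2) = 428/85.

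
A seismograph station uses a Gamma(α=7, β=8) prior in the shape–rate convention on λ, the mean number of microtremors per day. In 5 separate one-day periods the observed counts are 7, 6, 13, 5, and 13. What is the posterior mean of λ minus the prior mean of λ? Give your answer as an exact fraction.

Total count: 7 + 6 + 13 + 5 + 13 = 44.
Total exposure: 5 days.
Conjugate update: add total count to the shape and total exposure to the rate, giving Gamma(51, 13).
Posterior mean = 51/13 = 51/13; prior mean = 7/8 = 7/8. Difference = 51/13 − 7/8 = 317/104.

317/104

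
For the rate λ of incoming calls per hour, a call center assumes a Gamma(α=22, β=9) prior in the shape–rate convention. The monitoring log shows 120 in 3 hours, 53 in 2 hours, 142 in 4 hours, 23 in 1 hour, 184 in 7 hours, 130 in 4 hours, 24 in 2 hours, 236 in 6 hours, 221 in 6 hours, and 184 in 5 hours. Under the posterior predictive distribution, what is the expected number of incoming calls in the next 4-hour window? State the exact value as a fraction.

5356/49

Total count: 120 + 53 + 142 + 23 + 184 + 130 + 24 + 236 + 221 + 184 = 1317.
Total exposure: 3 + 2 + 4 + 1 + 7 + 4 + 2 + 6 + 6 + 5 = 40 hours.
Gamma(α, β) with Poisson data over total exposure Σt gives posterior Gamma(α+Σx, β+Σt) = Gamma(1339, 49).
Predictive mean over a 4-hour window = T·E[λ|data] = 4·1339/49 = 5356/49.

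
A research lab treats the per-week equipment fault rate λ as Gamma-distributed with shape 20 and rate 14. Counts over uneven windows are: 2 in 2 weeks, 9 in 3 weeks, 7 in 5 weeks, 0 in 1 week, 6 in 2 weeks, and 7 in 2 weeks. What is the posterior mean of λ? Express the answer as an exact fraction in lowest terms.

51/29

Total count: 2 + 9 + 7 + 0 + 6 + 7 = 31.
Total exposure: 2 + 3 + 5 + 1 + 2 + 2 = 15 weeks.
Posterior: α' = 20 + 31 = 51, β' = 14 + 15 = 29.
Posterior mean = α'/β' = 51/29.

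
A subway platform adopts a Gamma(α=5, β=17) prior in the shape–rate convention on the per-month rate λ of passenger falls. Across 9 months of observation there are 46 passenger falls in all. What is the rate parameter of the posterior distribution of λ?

26

Total count 46 over total exposure 9 months.
Conjugate update: add total count to the shape and total exposure to the rate, giving Gamma(51, 26).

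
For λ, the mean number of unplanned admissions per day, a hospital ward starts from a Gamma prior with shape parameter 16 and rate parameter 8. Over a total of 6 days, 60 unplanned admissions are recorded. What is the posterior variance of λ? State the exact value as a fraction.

19/49

Total count 60 over total exposure 6 days.
Gamma(α, β) with Poisson data over total exposure Σt gives posterior Gamma(α+Σx, β+Σt) = Gamma(76, 14).
Posterior variance = α'/β'² = 76/196 = 19/49.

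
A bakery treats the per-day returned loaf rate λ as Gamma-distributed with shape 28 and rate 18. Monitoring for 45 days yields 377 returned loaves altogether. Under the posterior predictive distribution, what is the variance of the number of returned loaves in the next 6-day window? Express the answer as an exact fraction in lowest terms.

Total count 377 over total exposure 45 days.
Gamma(α, β) with Poisson data over total exposure Σt gives posterior Gamma(α+Σx, β+Σt) = Gamma(405, 63).
The posterior predictive for a window of length T is Negative Binomial with variance T·α'·(β'+T)/β'² = 6·405·69/3969 = 2070/49.

2070/49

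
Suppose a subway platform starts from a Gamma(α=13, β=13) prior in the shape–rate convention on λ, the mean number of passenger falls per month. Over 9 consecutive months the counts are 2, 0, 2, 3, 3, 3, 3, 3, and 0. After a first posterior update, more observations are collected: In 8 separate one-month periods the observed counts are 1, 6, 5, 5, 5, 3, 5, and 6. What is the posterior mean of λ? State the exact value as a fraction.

Total count: 2 + 0 + 2 + 3 + 3 + 3 + 3 + 3 + 0 = 19.
Total exposure: 9 months.
After the first batch: Gamma(13 + 19, 13 + 9) = Gamma(32, 22).
Total count: 1 + 6 + 5 + 5 + 5 + 3 + 5 + 6 = 36.
Total exposure: 8 months.
After the second batch: Gamma(32 + 36, 22 + 8) = Gamma(68, 30).
Posterior mean = α'/β' = 68/30 = 34/15.

34/15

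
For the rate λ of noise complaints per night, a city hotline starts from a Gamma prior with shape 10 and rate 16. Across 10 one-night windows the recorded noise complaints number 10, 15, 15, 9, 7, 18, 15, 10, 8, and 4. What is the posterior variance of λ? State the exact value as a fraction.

121/676

Total count: 10 + 15 + 15 + 9 + 7 + 18 + 15 + 10 + 8 + 4 = 111.
Total exposure: 10 nights.
By Gamma–Poisson conjugacy, the posterior is Gamma(α + Σx, β + Σt) = Gamma(10 + 111, 16 + 10) = Gamma(121, 26).
Posterior variance = α'/β'² = 121/676.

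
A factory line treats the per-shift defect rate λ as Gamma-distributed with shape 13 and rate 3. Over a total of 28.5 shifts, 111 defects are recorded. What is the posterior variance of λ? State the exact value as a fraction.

496/3969

Total count 111 over total exposure 28.5 shifts.
The Gamma prior is conjugate for the Poisson rate, so λ | data ~ Gamma(13+111, 3+28.5) = Gamma(124, 63/2).
Posterior variance = α'/β'² = 124/(3969/4) = 496/3969.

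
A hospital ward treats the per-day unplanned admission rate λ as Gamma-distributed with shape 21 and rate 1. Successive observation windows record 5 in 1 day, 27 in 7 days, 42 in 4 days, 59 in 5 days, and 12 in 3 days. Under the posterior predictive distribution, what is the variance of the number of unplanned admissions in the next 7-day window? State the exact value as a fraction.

664/9

Total count: 5 + 27 + 42 + 59 + 12 = 145.
Total exposure: 1 + 7 + 4 + 5 + 3 = 20 days.
Gamma(α, β) with Poisson data over total exposure Σt gives posterior Gamma(α+Σx, β+Σt) = Gamma(166, 21).
The posterior predictive for a window of length T is Negative Binomial with variance T·α'·(β'+T)/β'² = 7·166·28/441 = 664/9.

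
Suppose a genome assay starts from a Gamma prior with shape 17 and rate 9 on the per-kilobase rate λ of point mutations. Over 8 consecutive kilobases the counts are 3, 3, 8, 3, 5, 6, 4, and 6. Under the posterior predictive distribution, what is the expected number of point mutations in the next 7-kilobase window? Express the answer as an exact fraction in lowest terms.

Total count: 3 + 3 + 8 + 3 + 5 + 6 + 4 + 6 = 38.
Total exposure: 8 kilobases.
The Gamma prior is conjugate for the Poisson rate, so λ | data ~ Gamma(17+38, 9+8) = Gamma(55, 17).
Predictive mean over a 7-kilobase window = T·E[λ|data] = 7·55/17 = 385/17.

385/17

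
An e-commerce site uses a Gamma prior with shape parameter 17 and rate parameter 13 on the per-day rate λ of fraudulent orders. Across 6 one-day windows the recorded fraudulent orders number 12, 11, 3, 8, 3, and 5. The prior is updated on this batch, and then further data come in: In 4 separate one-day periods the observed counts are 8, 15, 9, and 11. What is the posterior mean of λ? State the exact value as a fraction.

102/23

Total count: 12 + 11 + 3 + 8 + 3 + 5 = 42.
Total exposure: 6 days.
After the first batch: Gamma(17 + 42, 13 + 6) = Gamma(59, 19).
Total count: 8 + 15 + 9 + 11 = 43.
Total exposure: 4 days.
After the second batch: Gamma(59 + 43, 19 + 4) = Gamma(102, 23).
Posterior mean = α'/β' = 102/23.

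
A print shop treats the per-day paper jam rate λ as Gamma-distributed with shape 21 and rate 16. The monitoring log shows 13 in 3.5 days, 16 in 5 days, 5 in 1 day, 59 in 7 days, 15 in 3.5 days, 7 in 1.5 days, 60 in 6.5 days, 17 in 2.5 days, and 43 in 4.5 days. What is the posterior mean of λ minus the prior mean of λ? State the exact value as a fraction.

Total count: 13 + 16 + 5 + 59 + 15 + 7 + 60 + 17 + 43 = 235.
Total exposure: 3.5 + 5 + 1 + 7 + 3.5 + 1.5 + 6.5 + 2.5 + 4.5 = 35 days.
Conjugate update: add total count to the shape and total exposure to the rate, giving Gamma(256, 51).
Posterior mean = 256/51 = 256/51; prior mean = 21/16 = 21/16. Difference = 256/51 − 21/16 = 3025/816.

3025/816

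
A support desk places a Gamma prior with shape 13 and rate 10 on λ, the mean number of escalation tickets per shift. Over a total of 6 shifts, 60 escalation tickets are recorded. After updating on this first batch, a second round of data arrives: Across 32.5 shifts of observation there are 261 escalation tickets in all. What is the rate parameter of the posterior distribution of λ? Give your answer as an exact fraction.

97/2

Total count 60 over total exposure 6 shifts.
After the first batch: Gamma(13 + 60, 10 + 6) = Gamma(73, 16).
Total count 261 over total exposure 32.5 shifts.
After the second batch: Gamma(73 + 261, 16 + 32.5) = Gamma(334, 97/2).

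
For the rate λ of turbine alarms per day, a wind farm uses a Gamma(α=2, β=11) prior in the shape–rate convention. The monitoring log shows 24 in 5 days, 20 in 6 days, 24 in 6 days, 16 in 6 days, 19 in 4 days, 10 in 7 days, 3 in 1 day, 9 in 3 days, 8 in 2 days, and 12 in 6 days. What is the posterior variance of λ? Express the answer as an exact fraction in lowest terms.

49/1083

Total count: 24 + 20 + 24 + 16 + 19 + 10 + 3 + 9 + 8 + 12 = 145.
Total exposure: 5 + 6 + 6 + 6 + 4 + 7 + 1 + 3 + 2 + 6 = 46 days.
The Gamma prior is conjugate for the Poisson rate, so λ | data ~ Gamma(2+145, 11+46) = Gamma(147, 57).
Posterior variance = α'/β'² = 147/3249 = 49/1083.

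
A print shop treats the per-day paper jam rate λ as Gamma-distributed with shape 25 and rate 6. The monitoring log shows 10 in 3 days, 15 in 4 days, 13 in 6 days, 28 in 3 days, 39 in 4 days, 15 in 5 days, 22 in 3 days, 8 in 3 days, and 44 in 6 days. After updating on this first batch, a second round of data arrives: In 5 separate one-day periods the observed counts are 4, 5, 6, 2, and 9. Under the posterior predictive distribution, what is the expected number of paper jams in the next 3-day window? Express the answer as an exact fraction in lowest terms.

245/16

Total count: 10 + 15 + 13 + 28 + 39 + 15 + 22 + 8 + 44 = 194.
Total exposure: 3 + 4 + 6 + 3 + 4 + 5 + 3 + 3 + 6 = 37 days.
After the first batch: Gamma(25 + 194, 6 + 37) = Gamma(219, 43).
Total count: 4 + 5 + 6 + 2 + 9 = 26.
Total exposure: 5 days.
After the second batch: Gamma(219 + 26, 43 + 5) = Gamma(245, 48).
Predictive mean over a 3-day window = T·E[λ|data] = 3·245/48 = 245/16.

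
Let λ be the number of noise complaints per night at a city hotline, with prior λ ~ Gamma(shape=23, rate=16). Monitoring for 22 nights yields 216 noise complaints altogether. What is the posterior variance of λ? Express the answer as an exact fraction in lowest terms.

239/1444

Total count 216 over total exposure 22 nights.
By Gamma–Poisson conjugacy, the posterior is Gamma(α + Σx, β + Σt) = Gamma(23 + 216, 16 + 22) = Gamma(239, 38).
Posterior variance = α'/β'² = 239/1444.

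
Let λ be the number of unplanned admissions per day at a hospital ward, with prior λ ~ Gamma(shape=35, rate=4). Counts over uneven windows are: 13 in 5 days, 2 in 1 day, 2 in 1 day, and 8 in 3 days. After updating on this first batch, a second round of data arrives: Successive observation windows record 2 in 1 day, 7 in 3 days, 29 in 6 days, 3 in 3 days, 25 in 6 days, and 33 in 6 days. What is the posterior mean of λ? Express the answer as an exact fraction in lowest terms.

53/13

Total count: 13 + 2 + 2 + 8 = 25.
Total exposure: 5 + 1 + 1 + 3 = 10 days.
After the first batch: Gamma(35 + 25, 4 + 10) = Gamma(60, 14).
Total count: 2 + 7 + 29 + 3 + 25 + 33 = 99.
Total exposure: 1 + 3 + 6 + 3 + 6 + 6 = 25 days.
After the second batch: Gamma(60 + 99, 14 + 25) = Gamma(159, 39).
Posterior mean = α'/β' = 159/39 = 53/13.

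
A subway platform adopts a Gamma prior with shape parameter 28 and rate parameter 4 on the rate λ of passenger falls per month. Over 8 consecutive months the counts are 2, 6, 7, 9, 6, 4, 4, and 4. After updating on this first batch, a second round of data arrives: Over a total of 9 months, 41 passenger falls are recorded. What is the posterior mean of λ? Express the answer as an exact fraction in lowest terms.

37/7

Total count: 2 + 6 + 7 + 9 + 6 + 4 + 4 + 4 = 42.
Total exposure: 8 months.
After the first batch: Gamma(28 + 42, 4 + 8) = Gamma(70, 12).
Total count 41 over total exposure 9 months.
After the second batch: Gamma(70 + 41, 12 + 9) = Gamma(111, 21).
Posterior mean = α'/β' = 111/21 = 37/7.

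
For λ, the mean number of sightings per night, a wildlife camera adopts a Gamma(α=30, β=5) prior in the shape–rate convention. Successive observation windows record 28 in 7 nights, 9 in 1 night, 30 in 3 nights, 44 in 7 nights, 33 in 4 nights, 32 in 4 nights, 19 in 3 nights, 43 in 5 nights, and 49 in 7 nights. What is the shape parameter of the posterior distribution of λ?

Total count: 28 + 9 + 30 + 44 + 33 + 32 + 19 + 43 + 49 = 287.
Total exposure: 7 + 1 + 3 + 7 + 4 + 4 + 3 + 5 + 7 = 41 nights.
Gamma(α, β) with Poisson data over total exposure Σt gives posterior Gamma(α+Σx, β+Σt) = Gamma(317, 46).

317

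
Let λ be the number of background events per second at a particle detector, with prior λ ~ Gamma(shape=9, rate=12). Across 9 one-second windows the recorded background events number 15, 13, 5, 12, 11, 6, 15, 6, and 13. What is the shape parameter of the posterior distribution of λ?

105

Total count: 15 + 13 + 5 + 12 + 11 + 6 + 15 + 6 + 13 = 96.
Total exposure: 9 seconds.
Posterior: α' = 9 + 96 = 105, β' = 12 + 9 = 21.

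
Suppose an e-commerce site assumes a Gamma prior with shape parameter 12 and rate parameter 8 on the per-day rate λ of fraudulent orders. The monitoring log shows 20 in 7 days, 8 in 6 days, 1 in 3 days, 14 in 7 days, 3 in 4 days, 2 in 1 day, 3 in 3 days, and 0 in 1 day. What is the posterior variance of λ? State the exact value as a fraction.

63/1600

Total count: 20 + 8 + 1 + 14 + 3 + 2 + 3 + 0 = 51.
Total exposure: 7 + 6 + 3 + 7 + 4 + 1 + 3 + 1 = 32 days.
Gamma(α, β) with Poisson data over total exposure Σt gives posterior Gamma(α+Σx, β+Σt) = Gamma(63, 40).
Posterior variance = α'/β'² = 63/1600.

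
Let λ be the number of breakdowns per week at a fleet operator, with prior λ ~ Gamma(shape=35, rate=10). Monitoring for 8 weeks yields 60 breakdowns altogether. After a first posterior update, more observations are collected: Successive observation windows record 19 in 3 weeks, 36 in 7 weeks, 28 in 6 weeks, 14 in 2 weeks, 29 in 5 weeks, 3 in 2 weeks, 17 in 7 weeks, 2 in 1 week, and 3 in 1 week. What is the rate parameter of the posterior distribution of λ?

Total count 60 over total exposure 8 weeks.
After the first batch: Gamma(35 + 60, 10 + 8) = Gamma(95, 18).
Total count: 19 + 36 + 28 + 14 + 29 + 3 + 17 + 2 + 3 = 151.
Total exposure: 3 + 7 + 6 + 2 + 5 + 2 + 7 + 1 + 1 = 34 weeks.
After the second batch: Gamma(95 + 151, 18 + 34) = Gamma(246, 52).

52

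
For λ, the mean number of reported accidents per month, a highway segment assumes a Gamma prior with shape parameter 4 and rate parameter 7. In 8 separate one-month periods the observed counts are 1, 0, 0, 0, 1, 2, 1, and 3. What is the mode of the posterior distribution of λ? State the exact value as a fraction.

11/15

Total count: 1 + 0 + 0 + 0 + 1 + 2 + 1 + 3 = 8.
Total exposure: 8 months.
Posterior: α' = 4 + 8 = 12, β' = 7 + 8 = 15.
Posterior mode = (α'−1)/β' = 11/15.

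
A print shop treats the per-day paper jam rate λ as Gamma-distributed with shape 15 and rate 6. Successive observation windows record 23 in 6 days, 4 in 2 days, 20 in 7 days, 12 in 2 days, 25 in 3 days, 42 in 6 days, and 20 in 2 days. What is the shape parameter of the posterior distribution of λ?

161

Total count: 23 + 4 + 20 + 12 + 25 + 42 + 20 = 146.
Total exposure: 6 + 2 + 7 + 2 + 3 + 6 + 2 = 28 days.
Gamma(α, β) with Poisson data over total exposure Σt gives posterior Gamma(α+Σx, β+Σt) = Gamma(161, 34).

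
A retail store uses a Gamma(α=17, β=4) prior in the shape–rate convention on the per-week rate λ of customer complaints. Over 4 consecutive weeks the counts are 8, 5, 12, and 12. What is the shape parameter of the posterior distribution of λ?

Total count: 8 + 5 + 12 + 12 = 37.
Total exposure: 4 weeks.
Conjugate update: add total count to the shape and total exposure to the rate, giving Gamma(54, 8).

54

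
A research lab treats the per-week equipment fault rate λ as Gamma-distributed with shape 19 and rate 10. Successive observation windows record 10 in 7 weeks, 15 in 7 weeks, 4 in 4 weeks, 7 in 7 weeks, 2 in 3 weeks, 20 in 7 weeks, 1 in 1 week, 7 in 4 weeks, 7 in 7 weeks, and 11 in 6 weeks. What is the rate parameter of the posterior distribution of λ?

Total count: 10 + 15 + 4 + 7 + 2 + 20 + 1 + 7 + 7 + 11 = 84.
Total exposure: 7 + 7 + 4 + 7 + 3 + 7 + 1 + 4 + 7 + 6 = 53 weeks.
Gamma(α, β) with Poisson data over total exposure Σt gives posterior Gamma(α+Σx, β+Σt) = Gamma(103, 63).

63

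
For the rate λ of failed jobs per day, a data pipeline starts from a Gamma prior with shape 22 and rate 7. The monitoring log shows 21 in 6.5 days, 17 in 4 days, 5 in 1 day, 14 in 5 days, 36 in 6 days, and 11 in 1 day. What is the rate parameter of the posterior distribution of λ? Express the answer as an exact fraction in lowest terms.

61/2

Total count: 21 + 17 + 5 + 14 + 36 + 11 = 104.
Total exposure: 6.5 + 4 + 1 + 5 + 6 + 1 = 23.5 days.
The Gamma prior is conjugate for the Poisson rate, so λ | data ~ Gamma(22+104, 7+23.5) = Gamma(126, 61/2).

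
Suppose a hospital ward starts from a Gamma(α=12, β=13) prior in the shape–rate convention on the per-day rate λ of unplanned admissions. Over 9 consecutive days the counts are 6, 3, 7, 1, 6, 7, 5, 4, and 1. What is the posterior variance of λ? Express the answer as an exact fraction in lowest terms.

13/121

Total count: 6 + 3 + 7 + 1 + 6 + 7 + 5 + 4 + 1 = 40.
Total exposure: 9 days.
Conjugate update: add total count to the shape and total exposure to the rate, giving Gamma(52, 22).
Posterior variance = α'/β'² = 52/484 = 13/121.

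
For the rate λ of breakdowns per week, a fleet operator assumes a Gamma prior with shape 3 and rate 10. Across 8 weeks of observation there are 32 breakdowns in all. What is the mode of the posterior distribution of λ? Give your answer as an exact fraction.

Total count 32 over total exposure 8 weeks.
The Gamma prior is conjugate for the Poisson rate, so λ | data ~ Gamma(3+32, 10+8) = Gamma(35, 18).
Posterior mode = (α'−1)/β' = 34/18 = 17/9.

17/9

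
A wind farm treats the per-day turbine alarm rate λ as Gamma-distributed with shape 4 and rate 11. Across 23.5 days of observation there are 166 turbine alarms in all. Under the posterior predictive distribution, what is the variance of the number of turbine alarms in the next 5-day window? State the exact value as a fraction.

134300/4761

Total count 166 over total exposure 23.5 days.
Gamma(α, β) with Poisson data over total exposure Σt gives posterior Gamma(α+Σx, β+Σt) = Gamma(170, 69/2).
The posterior predictive for a window of length T is Negative Binomial with variance T·α'·(β'+T)/β'² = 5·170·(79/2)/(4761/4) = 134300/4761.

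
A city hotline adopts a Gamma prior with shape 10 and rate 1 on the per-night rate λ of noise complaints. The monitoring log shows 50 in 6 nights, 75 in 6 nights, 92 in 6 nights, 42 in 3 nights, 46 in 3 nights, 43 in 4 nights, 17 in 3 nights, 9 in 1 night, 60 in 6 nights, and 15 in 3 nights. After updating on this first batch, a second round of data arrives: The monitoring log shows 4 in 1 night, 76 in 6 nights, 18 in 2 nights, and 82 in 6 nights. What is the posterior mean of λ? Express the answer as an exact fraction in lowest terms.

213/19

Total count: 50 + 75 + 92 + 42 + 46 + 43 + 17 + 9 + 60 + 15 = 449.
Total exposure: 6 + 6 + 6 + 3 + 3 + 4 + 3 + 1 + 6 + 3 = 41 nights.
After the first batch: Gamma(10 + 449, 1 + 41) = Gamma(459, 42).
Total count: 4 + 76 + 18 + 82 = 180.
Total exposure: 1 + 6 + 2 + 6 = 15 nights.
After the second batch: Gamma(459 + 180, 42 + 15) = Gamma(639, 57).
Posterior mean = α'/β' = 639/57 = 213/19.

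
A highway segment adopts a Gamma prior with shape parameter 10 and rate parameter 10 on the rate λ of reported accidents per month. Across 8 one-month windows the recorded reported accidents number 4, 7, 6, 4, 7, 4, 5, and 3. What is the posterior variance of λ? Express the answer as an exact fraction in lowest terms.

Total count: 4 + 7 + 6 + 4 + 7 + 4 + 5 + 3 = 40.
Total exposure: 8 months.
By Gamma–Poisson conjugacy, the posterior is Gamma(α + Σx, β + Σt) = Gamma(10 + 40, 10 + 8) = Gamma(50, 18).
Posterior variance = α'/β'² = 50/324 = 25/162.

25/162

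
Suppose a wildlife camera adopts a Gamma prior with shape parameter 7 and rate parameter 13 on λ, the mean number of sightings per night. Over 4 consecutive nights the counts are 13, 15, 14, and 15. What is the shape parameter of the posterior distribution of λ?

Total count: 13 + 15 + 14 + 15 = 57.
Total exposure: 4 nights.
Gamma(α, β) with Poisson data over total exposure Σt gives posterior Gamma(α+Σx, β+Σt) = Gamma(64, 17).

64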